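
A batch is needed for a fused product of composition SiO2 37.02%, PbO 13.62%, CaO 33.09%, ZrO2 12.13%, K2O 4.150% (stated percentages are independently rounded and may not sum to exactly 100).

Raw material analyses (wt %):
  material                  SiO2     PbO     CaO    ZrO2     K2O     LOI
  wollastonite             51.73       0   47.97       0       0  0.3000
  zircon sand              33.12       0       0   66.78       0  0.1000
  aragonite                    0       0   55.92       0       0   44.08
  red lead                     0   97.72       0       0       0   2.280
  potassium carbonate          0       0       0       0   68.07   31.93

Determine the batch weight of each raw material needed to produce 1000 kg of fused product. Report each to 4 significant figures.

The intermediate values are printed, rounded to four significant digits, on the page. The working math carries exact precision end to end — every reported figure takes a single rounding. All derived quantities, which include the yield, glass mass, five oxide percentages, LOI, the totals, are recomputed in full precision, as written in the problem or answer text, from the weighed amounts per 1000 kg of glass.
Per-oxide target masses for 1000 kg fused product:
  SiO2: 37.02% × 1000 = 370.2 kg
  PbO: 13.62% × 1000 = 136.2 kg
  CaO: 33.09% × 1000 = 330.9 kg
  ZrO2: 12.13% × 1000 = 121.3 kg
  K2O: 4.150% × 1000 = 41.50 kg
Mass-balance tally per oxide with the batch weights as given, per the basis as stated (sum by sum, the targets are met net of answer rounding effects):
  SiO2: 599.3·0.5173 + 181.6·0.3312 = 370.2 kg (target 370.2 kg)
  PbO: 139.4·0.9772 = 136.2 kg (target 136.2 kg)
  CaO: 599.3·0.4797 + 77.60·0.5592 = 330.9 kg (target 330.9 kg)
  ZrO2: 181.6·0.6678 = 121.3 kg (target 121.3 kg)
  K2O: 60.97·0.6807 = 41.50 kg (target 41.50 kg)
The glass-mass cross-check: Σ batch − LOI loss = 1000 kg (per-oxide target masses sum to 1000 kg; with the basis standing at 1000 kg — differing by rounding only).
Batch grand total — Σ batch = 1059 kg; LOI loss = Σ batch·LOI = 58.83 kg; as yield: glass ÷ batch → 94.44%.

Batch per 1000 kg fused product:
  wollastonite: 599.3 kg
  zircon sand: 181.6 kg
  aragonite: 77.60 kg
  red lead: 139.4 kg
  potassium carbonate: 60.97 kg
Total batch = 1059 kg; LOI loss = 58.83 kg; yield = 94.44%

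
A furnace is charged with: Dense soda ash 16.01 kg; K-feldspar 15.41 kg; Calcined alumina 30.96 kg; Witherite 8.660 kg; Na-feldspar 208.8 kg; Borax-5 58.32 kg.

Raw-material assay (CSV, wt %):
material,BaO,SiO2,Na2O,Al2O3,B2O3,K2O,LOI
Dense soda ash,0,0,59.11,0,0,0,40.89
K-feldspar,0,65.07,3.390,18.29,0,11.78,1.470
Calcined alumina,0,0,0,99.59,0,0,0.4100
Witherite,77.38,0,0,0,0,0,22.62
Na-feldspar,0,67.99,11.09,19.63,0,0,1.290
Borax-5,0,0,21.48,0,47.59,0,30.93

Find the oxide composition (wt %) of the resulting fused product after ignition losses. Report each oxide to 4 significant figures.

Glass mass = 308.6 kg (batch 338.2 − LOI 29.59).
Composition: BaO 2.172%, SiO2 49.26%, Na2O 14.80%, Al2O3 24.19%, B2O3 8.995%, K2O 0.5883%

Values along the way are printed (rounded to four significant digits) as written — every computation runs at full float precision at each step — each reported value is rounded once only; all derived quantities, including ignition loss, the yield, six oxide percentages, the totals, net glass mass, are re-derived starting from the weights per 308.6 kg of glass in exact precision, precisely as stated by either problem or answer.
Delivered oxide masses:
  BaO: 8.660·0.7738 = 6.701 kg
  SiO2: 15.41·0.6507 + 208.8·0.6799 = 152.0 kg
  Na2O: 16.01·0.5911 + 15.41·0.03390 + 208.8·0.1109 + 58.32·0.2148 = 45.67 kg
  Al2O3: 15.41·0.1829 + 30.96·0.9959 + 208.8·0.1963 = 74.64 kg
  B2O3: 58.32·0.4759 = 27.75 kg
  K2O: 15.41·0.1178 = 1.815 kg
LOI: 16.01·0.4089 + 15.41·0.01470 + 30.96·0.004100 + 8.660·0.2262 + 208.8·0.01290 + 58.32·0.3093 = 29.59 kg
The glass mass, total less LOI, = 338.2 − 29.59 = 308.6 kg (= Σ oxide masses)
each oxide over glass, ×100, is wt %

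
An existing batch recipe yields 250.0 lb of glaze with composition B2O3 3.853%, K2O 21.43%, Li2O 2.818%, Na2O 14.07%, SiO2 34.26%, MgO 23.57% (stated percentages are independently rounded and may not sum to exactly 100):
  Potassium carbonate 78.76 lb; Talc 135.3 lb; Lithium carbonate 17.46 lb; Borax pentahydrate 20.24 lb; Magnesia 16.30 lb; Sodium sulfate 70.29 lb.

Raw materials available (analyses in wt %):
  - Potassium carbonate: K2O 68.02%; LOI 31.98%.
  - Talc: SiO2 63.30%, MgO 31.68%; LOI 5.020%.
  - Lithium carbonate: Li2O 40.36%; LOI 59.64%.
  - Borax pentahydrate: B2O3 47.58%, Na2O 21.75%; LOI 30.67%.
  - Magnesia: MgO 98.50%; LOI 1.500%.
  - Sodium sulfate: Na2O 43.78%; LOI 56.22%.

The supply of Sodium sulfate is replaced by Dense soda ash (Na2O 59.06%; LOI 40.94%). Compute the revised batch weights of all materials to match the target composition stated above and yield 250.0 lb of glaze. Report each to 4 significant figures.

Revised batch per 250.0 lb glaze:
  Potassium carbonate: 78.76 lb
  Talc: 135.3 lb
  Lithium carbonate: 17.46 lb
  Borax pentahydrate: 20.24 lb
  Magnesia: 16.30 lb
  Dense soda ash: 52.10 lb
Total batch = 320.2 lb; LOI loss = 70.17 lb

Values along the way are shown (rounded to 4 significant figures) at each printed step — each numeric step carries full precision at each step — each reported value sees exactly one rounding — all derived quantities, including glass mass, yield, six oxide percentages, LOI, totals, are recomputed from the batch weights for 250.0 lb of glass at full precision as they appear in question or answer.
Oxide mass targets, per 250.0 lb glaze:
  B2O3: 3.853% × 250.0 = 9.632 lb
  K2O: 21.43% × 250.0 = 53.58 lb
  Li2O: 2.818% × 250.0 = 7.045 lb
  Na2O: 14.07% × 250.0 = 35.17 lb
  SiO2: 34.26% × 250.0 = 85.65 lb
  MgO: 23.57% × 250.0 = 58.92 lb
Mass-balance tally per oxide on the weights just shown, against the basis in use (sums match the target masses inside rounding margins):
  B2O3: 20.24·0.4758 = 9.630 lb (target 9.632 lb)
  K2O: 78.76·0.6802 = 53.57 lb (target 53.58 lb)
  Li2O: 17.46·0.4036 = 7.047 lb (target 7.045 lb)
  Na2O: 20.24·0.2175 + 52.10·0.5906 = 35.17 lb (target 35.17 lb)
  SiO2: 135.3·0.6330 = 85.64 lb (target 85.65 lb)
  MgO: 135.3·0.3168 + 16.30·0.9850 = 58.92 lb (target 58.92 lb)
Glass-mass bookkeeping: whole batch net of LOI = 250.0 lb (the Σ of target masses is 250.0 lb; against the stated basis, 250.0 lb — gaps are rounding artifacts).
Total batch = Σ batch = 320.2 lb; LOI loss = Σ batch·LOI = 70.17 lb; yield = glass ÷ total batch = 78.08%.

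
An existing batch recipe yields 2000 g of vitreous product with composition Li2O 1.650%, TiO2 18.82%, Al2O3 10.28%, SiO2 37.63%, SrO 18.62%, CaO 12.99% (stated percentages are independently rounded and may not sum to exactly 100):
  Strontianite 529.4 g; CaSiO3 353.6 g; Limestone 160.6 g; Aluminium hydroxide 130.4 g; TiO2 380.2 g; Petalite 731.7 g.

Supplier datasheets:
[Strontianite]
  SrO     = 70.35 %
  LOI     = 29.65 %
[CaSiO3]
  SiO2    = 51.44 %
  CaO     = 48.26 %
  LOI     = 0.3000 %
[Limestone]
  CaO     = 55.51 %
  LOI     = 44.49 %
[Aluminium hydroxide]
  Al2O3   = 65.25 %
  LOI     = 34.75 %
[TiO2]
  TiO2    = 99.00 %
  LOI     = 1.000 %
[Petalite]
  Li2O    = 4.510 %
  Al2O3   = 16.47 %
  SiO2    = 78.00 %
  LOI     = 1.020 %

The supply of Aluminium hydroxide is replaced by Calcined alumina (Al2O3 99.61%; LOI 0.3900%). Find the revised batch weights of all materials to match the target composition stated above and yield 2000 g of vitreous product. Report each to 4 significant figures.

Revised batch per 2000 g vitreous product:
  Strontianite: 529.4 g
  CaSiO3: 353.6 g
  Limestone: 160.6 g
  Calcined alumina: 85.42 g
  TiO2: 380.2 g
  Petalite: 731.7 g
Total batch = 2241 g; LOI loss = 241.1 g

The intermediate values are shown (rounded to 4 significant figures) in the printout. All arithmetic holds exact precision all the way through; a single rounding produces every reported figure. Derived quantities, including LOI, net glass mass, yield, the totals, six oxide percentages, are rebuilt from the batch weights per 2000 g of glass in full precision, exactly as printed in the problem or the answer.
Per-oxide target masses for 2000 g vitreous product:
  Li2O: 1.650% × 2000 = 33.00 g
  TiO2: 18.82% × 2000 = 376.4 g
  Al2O3: 10.28% × 2000 = 205.6 g
  SiO2: 37.63% × 2000 = 752.6 g
  SrO: 18.62% × 2000 = 372.4 g
  CaO: 12.99% × 2000 = 259.8 g
Verifying the oxide balance per the reported batch figures, relative to the basis at hand (sums match the target masses exact up to rounding of places):
  Li2O: 731.7·0.04510 = 33.00 g (target 33.00 g)
  TiO2: 380.2·0.9900 = 376.4 g (target 376.4 g)
  Al2O3: 85.42·0.9961 + 731.7·0.1647 = 205.6 g (target 205.6 g)
  SiO2: 353.6·0.5144 + 731.7·0.7800 = 752.6 g (target 752.6 g)
  SrO: 529.4·0.7035 = 372.4 g (target 372.4 g)
  CaO: 353.6·0.4826 + 160.6·0.5551 = 259.8 g (target 259.8 g)
Consistency of the glass mass: the batch minus its LOI: 2000 g (the Σ of target masses is 2000 g; basis as stated: 2000 g — gaps are rounding artifacts).
Total batch = Σ batch = 2241 g; the LOI term Σ batch·LOI equals 241.1 g; yield: glass divided by total = 89.24%.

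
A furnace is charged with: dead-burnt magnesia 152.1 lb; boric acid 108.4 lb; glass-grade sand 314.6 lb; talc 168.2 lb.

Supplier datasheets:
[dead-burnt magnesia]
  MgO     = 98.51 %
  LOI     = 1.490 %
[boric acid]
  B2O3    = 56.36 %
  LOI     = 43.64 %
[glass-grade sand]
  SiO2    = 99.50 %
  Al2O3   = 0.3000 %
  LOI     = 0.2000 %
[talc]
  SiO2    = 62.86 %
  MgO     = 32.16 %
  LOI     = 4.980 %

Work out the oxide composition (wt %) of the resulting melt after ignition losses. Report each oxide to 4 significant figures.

Glass mass = 684.7 lb (batch 743.3 − LOI 58.58).
Composition: B2O3 8.922%, SiO2 61.16%, MgO 29.78%, Al2O3 0.1378%

Intermediates are printed rounded to 4 significant figures alongside each step; the working math maintains full float precision at each step. Every reported number is rounded just once. All derived quantities (four oxide percentages, glass mass, totals, LOI, the yield) are re-derived at full float precision from the weighed amounts per 684.7 lb of glass as set out in problem or answer.
What the batch supplies per oxide:
  B2O3: 108.4·0.5636 = 61.09 lb
  SiO2: 314.6·0.9950 + 168.2·0.6286 = 418.8 lb
  MgO: 152.1·0.9851 + 168.2·0.3216 = 203.9 lb
  Al2O3: 314.6·0.003000 = 0.9438 lb
LOI: 152.1·0.01490 + 108.4·0.4364 + 314.6·0.002000 + 168.2·0.04980 = 58.58 lb
Resulting glass, batch − LOI: 743.3 − 58.58 = 684.7 lb (matching Σ of the oxides)
each oxide over glass, ×100, is wt %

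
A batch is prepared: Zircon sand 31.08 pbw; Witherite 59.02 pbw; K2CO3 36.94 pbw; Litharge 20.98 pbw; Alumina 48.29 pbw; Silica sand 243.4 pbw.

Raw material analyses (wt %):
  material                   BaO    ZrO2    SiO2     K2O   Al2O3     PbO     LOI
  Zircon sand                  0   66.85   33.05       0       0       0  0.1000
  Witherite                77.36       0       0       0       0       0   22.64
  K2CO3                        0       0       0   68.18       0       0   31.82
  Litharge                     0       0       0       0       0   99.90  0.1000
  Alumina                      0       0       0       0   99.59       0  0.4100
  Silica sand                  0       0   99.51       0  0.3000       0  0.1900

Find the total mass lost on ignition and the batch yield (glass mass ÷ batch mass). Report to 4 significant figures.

Mid-chain values are displayed with 4-significant-figure rounding on the page — every computation carries exact precision through every step — each reported value is rounded just once — the derived quantities, including net glass mass, totals, LOI, yield, the six compositions, are computed from the weighed amounts for 413.9 pbw of glass at full float precision, as quoted within the problem or answer text.
Ignition loss by material:
  Zircon sand: 31.08 × 0.001000 = 0.03108 pbw
  Witherite: 59.02 × 0.2264 = 13.36 pbw
  K2CO3: 36.94 × 0.3182 = 11.75 pbw
  Litharge: 20.98 × 0.001000 = 0.02098 pbw
  Alumina: 48.29 × 0.004100 = 0.1980 pbw
  Silica sand: 243.4 × 0.001900 = 0.4625 pbw
Total LOI = 25.83 pbw
Glass = batch − LOI = 439.7 − 25.83 = 413.9 pbw

LOI loss = 25.83 pbw; glass = 413.9 pbw; yield = 94.13%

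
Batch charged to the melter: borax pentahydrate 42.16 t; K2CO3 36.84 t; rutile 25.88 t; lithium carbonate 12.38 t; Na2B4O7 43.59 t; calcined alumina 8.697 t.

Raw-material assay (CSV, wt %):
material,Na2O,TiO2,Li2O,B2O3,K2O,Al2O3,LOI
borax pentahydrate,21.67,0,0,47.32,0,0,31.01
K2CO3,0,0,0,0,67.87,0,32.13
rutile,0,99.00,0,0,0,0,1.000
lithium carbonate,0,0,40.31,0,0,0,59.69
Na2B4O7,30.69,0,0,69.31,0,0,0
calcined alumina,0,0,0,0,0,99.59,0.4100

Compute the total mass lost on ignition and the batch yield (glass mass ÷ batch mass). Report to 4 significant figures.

Mid-chain values are rounded to four significant digits when displayed — exact precision is kept through every step. Every reported figure receives exactly one rounding. Derived quantities (LOI, totals, the six compositions, net glass mass, yield) are computed in full float precision from the weighed amounts at 137.0 t of glass exactly as printed in problem or answer.
Per-material ignition loss:
  borax pentahydrate: 42.16 × 0.3101 = 13.07 t
  K2CO3: 36.84 × 0.3213 = 11.84 t
  rutile: 25.88 × 0.01000 = 0.2588 t
  lithium carbonate: 12.38 × 0.5969 = 7.390 t
  Na2B4O7: 43.59 × 0 = 0 t
  calcined alumina: 8.697 × 0.004100 = 0.03566 t
Total LOI = 32.59 t
Glass = batch − LOI = 169.5 − 32.59 = 137.0 t

LOI loss = 32.59 t; glass = 137.0 t; yield = 80.78%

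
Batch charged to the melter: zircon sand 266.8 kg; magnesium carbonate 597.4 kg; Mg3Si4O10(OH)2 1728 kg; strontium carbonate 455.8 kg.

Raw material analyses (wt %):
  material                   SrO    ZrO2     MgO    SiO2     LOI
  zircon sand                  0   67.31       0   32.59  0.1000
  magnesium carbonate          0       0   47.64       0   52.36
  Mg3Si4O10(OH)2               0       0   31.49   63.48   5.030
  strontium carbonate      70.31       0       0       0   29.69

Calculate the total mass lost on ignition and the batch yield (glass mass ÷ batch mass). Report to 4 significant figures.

LOI loss = 535.3 kg; glass = 2513 kg; yield = 82.44%

Working values are printed, with 4-significant-digit rounding, when written out — every computation runs at exact precision at all times — a single rounding completes each reported figure — all derived quantities are computed using the weight values per 2513 kg of glass at full float precision (net glass mass, the totals, ignition loss, the four compositions, yield) as they appear in problem or answer.
Each material's LOI contribution:
  zircon sand: 266.8 × 0.001000 = 0.2668 kg
  magnesium carbonate: 597.4 × 0.5236 = 312.8 kg
  Mg3Si4O10(OH)2: 1728 × 0.05030 = 86.92 kg
  strontium carbonate: 455.8 × 0.2969 = 135.3 kg
Total LOI = 535.3 kg
Glass = batch − LOI = 3048 − 535.3 = 2513 kg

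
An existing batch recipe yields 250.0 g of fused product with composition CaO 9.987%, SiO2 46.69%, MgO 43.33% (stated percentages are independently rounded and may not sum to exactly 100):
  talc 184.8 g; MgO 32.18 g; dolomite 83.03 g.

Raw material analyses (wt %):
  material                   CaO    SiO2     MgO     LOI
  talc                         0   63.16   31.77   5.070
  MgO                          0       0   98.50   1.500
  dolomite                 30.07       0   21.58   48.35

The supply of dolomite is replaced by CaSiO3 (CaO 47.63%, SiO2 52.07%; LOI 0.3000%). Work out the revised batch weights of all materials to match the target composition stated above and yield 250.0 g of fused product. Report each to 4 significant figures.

Each numeric step carries exact precision at every stage; values along the way are printed rounded to 4 significant figures in the working — a single rounding yields every reported value — derived quantities, which include the yield, glass mass, the three compositions, LOI, the totals, are carried in full precision, as written in the problem or answer text, from the weighed amounts at 250.0 g of glass.
Oxide mass targets, per 250.0 g fused product:
  CaO: 9.987% × 250.0 = 24.97 g
  SiO2: 46.69% × 250.0 = 116.7 g
  MgO: 43.33% × 250.0 = 108.3 g
Balance tally, oxide-wise, given the weights on record, on the stated basis (each sum matches its target mass given rounding of the digits):
  CaO: 52.42·0.4763 = 24.97 g (target 24.97 g)
  SiO2: 141.6·0.6316 + 52.42·0.5207 = 116.7 g (target 116.7 g)
  MgO: 141.6·0.3177 + 64.31·0.9850 = 108.3 g (target 108.3 g)
Consistency of the glass mass: Σ batch − LOI loss = 250.0 g (oxide target masses add up to 250.0 g; with the basis standing at 250.0 g — a pure rounding effect).
Batch total: Σ batch = 258.3 g; LOI removed, Σ of batch·LOI: 8.301 g; as yield: glass ÷ batch → 96.79%.

Revised batch per 250.0 g fused product:
  talc: 141.6 g
  MgO: 64.31 g
  CaSiO3: 52.42 g
Total batch = 258.3 g; LOI loss = 8.301 g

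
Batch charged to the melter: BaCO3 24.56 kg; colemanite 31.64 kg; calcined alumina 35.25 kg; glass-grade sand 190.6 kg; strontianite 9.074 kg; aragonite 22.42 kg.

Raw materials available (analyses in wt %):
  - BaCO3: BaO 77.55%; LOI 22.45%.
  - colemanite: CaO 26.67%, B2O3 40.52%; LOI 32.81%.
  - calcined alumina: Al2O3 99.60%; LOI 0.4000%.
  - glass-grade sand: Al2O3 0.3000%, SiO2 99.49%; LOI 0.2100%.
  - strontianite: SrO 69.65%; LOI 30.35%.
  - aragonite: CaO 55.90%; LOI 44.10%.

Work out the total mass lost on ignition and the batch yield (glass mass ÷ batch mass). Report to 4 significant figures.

The working math runs at full float precision in every operation. In-progress results are shown rounded off to 4 significant figures on the page. Each reported number is rounded a single time — all derived quantities are recomputed from the weighed amounts for 284.5 kg of glass in exact precision (the six compositions, net glass mass, the yield, ignition loss, the totals), as written in the question or the answer.
Loss on ignition, line by line:
  BaCO3: 24.56 × 0.2245 = 5.514 kg
  colemanite: 31.64 × 0.3281 = 10.38 kg
  calcined alumina: 35.25 × 0.004000 = 0.1410 kg
  glass-grade sand: 190.6 × 0.002100 = 0.4003 kg
  strontianite: 9.074 × 0.3035 = 2.754 kg
  aragonite: 22.42 × 0.4410 = 9.887 kg
Total LOI = 29.08 kg
Glass = batch − LOI = 313.5 − 29.08 = 284.5 kg

LOI loss = 29.08 kg; glass = 284.5 kg; yield = 90.73%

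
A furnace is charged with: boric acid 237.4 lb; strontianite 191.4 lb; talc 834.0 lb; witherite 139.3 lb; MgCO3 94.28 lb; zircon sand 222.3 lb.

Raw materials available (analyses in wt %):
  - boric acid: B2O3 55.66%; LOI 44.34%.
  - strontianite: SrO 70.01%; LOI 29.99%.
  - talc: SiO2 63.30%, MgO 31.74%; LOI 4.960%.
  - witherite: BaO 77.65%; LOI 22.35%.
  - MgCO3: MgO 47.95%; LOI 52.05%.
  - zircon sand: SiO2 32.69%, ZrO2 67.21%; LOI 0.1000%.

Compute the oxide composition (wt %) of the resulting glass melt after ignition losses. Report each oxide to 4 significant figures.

The intermediate values are displayed, rounded to four significant digits, at each printed step; all arithmetic carries full precision from start to finish — exactly one rounding lands on each reported number. All derived quantities are recomputed starting from the weights at 1434 lb of glass in full precision (ignition loss, six oxide percentages, totals, net glass mass, yield) exactly as printed in the problem or answer text.
Mass of each oxide from the mix:
  BaO: 139.3·0.7765 = 108.2 lb
  SiO2: 834.0·0.6330 + 222.3·0.3269 = 600.6 lb
  ZrO2: 222.3·0.6721 = 149.4 lb
  MgO: 834.0·0.3174 + 94.28·0.4795 = 309.9 lb
  B2O3: 237.4·0.5566 = 132.1 lb
  SrO: 191.4·0.7001 = 134.0 lb
LOI: 237.4·0.4434 + 191.4·0.2999 + 834.0·0.04960 + 139.3·0.2235 + 94.28·0.5205 + 222.3·0.001000 = 284.5 lb
Resulting glass, batch − LOI: 1719 − 284.5 = 1434 lb (consistent with Σ oxide mass)
oxide / glass × 100 gives the wt %

Glass mass = 1434 lb (batch 1719 − LOI 284.5).
Composition: BaO 7.542%, SiO2 41.88%, ZrO2 10.42%, MgO 21.61%, B2O3 9.213%, SrO 9.343%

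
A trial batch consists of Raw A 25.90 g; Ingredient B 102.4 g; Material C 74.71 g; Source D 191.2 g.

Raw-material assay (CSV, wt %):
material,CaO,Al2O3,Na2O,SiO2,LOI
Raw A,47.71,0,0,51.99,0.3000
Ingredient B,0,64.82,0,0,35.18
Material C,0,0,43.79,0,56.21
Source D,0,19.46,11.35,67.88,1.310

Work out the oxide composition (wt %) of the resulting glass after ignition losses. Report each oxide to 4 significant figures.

All internal work holds exact precision from first step to last. The intermediate values are displayed, rounded to four significant digits, between the steps. Every reported value is rounded once only. Derived quantities, which include the yield, net glass mass, totals, four oxide percentages, ignition loss, are carried at full float precision, exactly as shown in either problem or answer, from the weighed amounts on 313.6 g of glass.
Oxide-by-oxide delivered mass:
  CaO: 25.90·0.4771 = 12.36 g
  Al2O3: 102.4·0.6482 + 191.2·0.1946 = 103.6 g
  Na2O: 74.71·0.4379 + 191.2·0.1135 = 54.42 g
  SiO2: 25.90·0.5199 + 191.2·0.6788 = 143.3 g
LOI: 25.90·0.003000 + 102.4·0.3518 + 74.71·0.5621 + 191.2·0.01310 = 80.60 g
Resulting glass, batch − LOI: 394.2 − 80.60 = 313.6 g (= the summed oxide contributions)
each oxide over glass, ×100, is wt %

Glass mass = 313.6 g (batch 394.2 − LOI 80.60).
Composition: CaO 3.940%, Al2O3 33.03%, Na2O 17.35%, SiO2 45.68%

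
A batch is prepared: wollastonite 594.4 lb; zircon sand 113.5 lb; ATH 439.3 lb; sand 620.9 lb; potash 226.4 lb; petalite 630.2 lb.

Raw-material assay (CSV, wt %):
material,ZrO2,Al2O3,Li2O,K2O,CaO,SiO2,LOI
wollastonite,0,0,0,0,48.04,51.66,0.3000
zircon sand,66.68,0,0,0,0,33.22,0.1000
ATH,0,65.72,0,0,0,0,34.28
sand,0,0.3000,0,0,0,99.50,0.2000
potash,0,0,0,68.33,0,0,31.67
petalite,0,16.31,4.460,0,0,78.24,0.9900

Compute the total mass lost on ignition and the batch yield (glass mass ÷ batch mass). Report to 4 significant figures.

LOI loss = 231.7 lb; glass = 2393 lb; yield = 91.17%

The whole derivation maintains full precision through every step; values along the way are printed with 4-significant-figure rounding between the steps; every reported value is rounded a single time. Derived quantities are computed at full float precision (net glass mass, the yield, ignition loss, six oxide percentages, totals) starting from the weights at 2393 lb of glass as set out in either problem or answer.
LOI of each material in turn:
  wollastonite: 594.4 × 0.003000 = 1.783 lb
  zircon sand: 113.5 × 0.001000 = 0.1135 lb
  ATH: 439.3 × 0.3428 = 150.6 lb
  sand: 620.9 × 0.002000 = 1.242 lb
  potash: 226.4 × 0.3167 = 71.70 lb
  petalite: 630.2 × 0.009900 = 6.239 lb
Total LOI = 231.7 lb
Glass = batch − LOI = 2625 − 231.7 = 2393 lb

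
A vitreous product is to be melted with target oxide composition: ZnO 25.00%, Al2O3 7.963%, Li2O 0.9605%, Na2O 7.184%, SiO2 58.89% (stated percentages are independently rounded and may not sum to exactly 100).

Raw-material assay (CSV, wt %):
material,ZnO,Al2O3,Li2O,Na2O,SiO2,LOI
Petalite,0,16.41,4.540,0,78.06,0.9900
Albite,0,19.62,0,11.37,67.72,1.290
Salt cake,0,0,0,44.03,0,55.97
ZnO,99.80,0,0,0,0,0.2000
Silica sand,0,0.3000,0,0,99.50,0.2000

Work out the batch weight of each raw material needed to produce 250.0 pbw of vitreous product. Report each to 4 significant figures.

Batch per 250.0 pbw vitreous product:
  Petalite: 52.89 pbw
  Albite: 56.18 pbw
  Salt cake: 26.28 pbw
  ZnO: 62.63 pbw
  Silica sand: 68.23 pbw
Total batch = 266.2 pbw; LOI loss = 16.22 pbw; yield = 93.91%

Each numeric step maintains exact precision all the way through — in-progress results are shown, with 4-significant-figure rounding, when written out; every reported result carries a single rounding. The derived quantities are computed using the weight values per 250.0 pbw of glass at exact precision (the totals, LOI, net glass mass, yield, five oxide percentages), as given in question or answer.
Target masses of each oxide per 250.0 pbw vitreous product:
  ZnO: 25.00% × 250.0 = 62.50 pbw
  Al2O3: 7.963% × 250.0 = 19.91 pbw
  Li2O: 0.9605% × 250.0 = 2.401 pbw
  Na2O: 7.184% × 250.0 = 17.96 pbw
  SiO2: 58.89% × 250.0 = 147.2 pbw
Balance tally, oxide-wise, per the reported batch figures, on the stated basis (target by target, the sums agree given rounding of the digits):
  ZnO: 62.63·0.9980 = 62.50 pbw (target 62.50 pbw)
  Al2O3: 52.89·0.1641 + 56.18·0.1962 + 68.23·0.003000 = 19.91 pbw (target 19.91 pbw)
  Li2O: 52.89·0.04540 = 2.401 pbw (target 2.401 pbw)
  Na2O: 56.18·0.1137 + 26.28·0.4403 = 17.96 pbw (target 17.96 pbw)
  SiO2: 52.89·0.7806 + 56.18·0.6772 + 68.23·0.9950 = 147.2 pbw (target 147.2 pbw)
Mass balance on the glass: Σ batch − LOI loss = 250.0 pbw (the targets, summed, come to 250.0 pbw; basis as stated: 250.0 pbw — gaps are rounding artifacts).
Batch total: Σ batch = 266.2 pbw; Σ batch·LOI gives LOI loss = 16.22 pbw; yield, glass over the total, = 93.91%.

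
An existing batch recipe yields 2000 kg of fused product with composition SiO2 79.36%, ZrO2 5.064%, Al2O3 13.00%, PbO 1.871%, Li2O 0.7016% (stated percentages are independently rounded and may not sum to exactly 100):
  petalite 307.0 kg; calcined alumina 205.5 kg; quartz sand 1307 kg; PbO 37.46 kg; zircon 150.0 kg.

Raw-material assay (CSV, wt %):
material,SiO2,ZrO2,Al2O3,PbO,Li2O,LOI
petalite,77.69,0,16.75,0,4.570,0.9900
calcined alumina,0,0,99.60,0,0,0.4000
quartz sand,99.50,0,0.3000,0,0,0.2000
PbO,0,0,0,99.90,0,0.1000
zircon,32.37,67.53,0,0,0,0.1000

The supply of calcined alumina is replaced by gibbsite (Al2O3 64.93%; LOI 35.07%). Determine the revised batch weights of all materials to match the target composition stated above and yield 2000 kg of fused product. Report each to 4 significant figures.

Revised batch per 2000 kg fused product:
  petalite: 307.0 kg
  gibbsite: 315.2 kg
  quartz sand: 1307 kg
  PbO: 37.46 kg
  zircon: 150.0 kg
Total batch = 2117 kg; LOI loss = 116.4 kg

Intermediates are shown rounded to four significant digits in the printout; the working math maintains full precision at every stage — every reported value sees exactly one rounding. All derived quantities are rebuilt at exact precision (totals, ignition loss, glass mass, yield, five oxide percentages) from the batch weights per 2000 kg of glass as written in the question or the answer.
Oxide mass targets, per 2000 kg fused product:
  SiO2: 79.36% × 2000 = 1587 kg
  ZrO2: 5.064% × 2000 = 101.3 kg
  Al2O3: 13.00% × 2000 = 260.0 kg
  PbO: 1.871% × 2000 = 37.42 kg
  Li2O: 0.7016% × 2000 = 14.03 kg
Checking each oxide sum from the weights as reported, under the basis named above (every target is met by its sum exact up to rounding of places):
  SiO2: 307.0·0.7769 + 1307·0.9950 + 150.0·0.3237 = 1588 kg (target 1587 kg)
  ZrO2: 150.0·0.6753 = 101.3 kg (target 101.3 kg)
  Al2O3: 307.0·0.1675 + 315.2·0.6493 + 1307·0.003000 = 260.0 kg (target 260.0 kg)
  PbO: 37.46·0.9990 = 37.42 kg (target 37.42 kg)
  Li2O: 307.0·0.04570 = 14.03 kg (target 14.03 kg)
Glass-mass closure: Σ batch − LOI loss = 2000 kg (the targets, summed, come to 2000 kg; against the stated basis, 2000 kg — deltas are rounding alone).
Batch grand total — Σ batch = 2117 kg; LOI loss = Σ batch·LOI = 116.4 kg; yield, glass over the total, = 94.50%.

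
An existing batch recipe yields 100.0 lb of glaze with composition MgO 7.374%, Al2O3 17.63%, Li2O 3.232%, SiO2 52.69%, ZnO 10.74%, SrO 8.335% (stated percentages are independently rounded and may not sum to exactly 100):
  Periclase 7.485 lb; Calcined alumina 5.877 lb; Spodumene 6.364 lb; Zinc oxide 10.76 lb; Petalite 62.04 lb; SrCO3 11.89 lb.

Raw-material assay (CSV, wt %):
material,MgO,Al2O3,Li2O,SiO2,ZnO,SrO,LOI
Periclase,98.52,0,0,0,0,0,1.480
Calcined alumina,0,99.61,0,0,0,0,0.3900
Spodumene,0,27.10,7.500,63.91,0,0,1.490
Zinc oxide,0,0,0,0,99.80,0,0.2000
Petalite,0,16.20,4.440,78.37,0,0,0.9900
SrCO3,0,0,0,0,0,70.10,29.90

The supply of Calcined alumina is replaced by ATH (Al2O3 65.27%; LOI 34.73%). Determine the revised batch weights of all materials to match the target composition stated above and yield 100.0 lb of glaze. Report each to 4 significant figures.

Revised batch per 100.0 lb glaze:
  Periclase: 7.485 lb
  ATH: 8.970 lb
  Spodumene: 6.364 lb
  Zinc oxide: 10.76 lb
  Petalite: 62.04 lb
  SrCO3: 11.89 lb
Total batch = 107.5 lb; LOI loss = 7.512 lb

All arithmetic keeps exact precision at all times; working values are printed rounded to 4 significant figures as written; every reported value is rounded only once — derived quantities (the totals, the yield, ignition loss, the six compositions, glass mass) are computed from the weighed amounts for 100.0 lb of glass at full float precision exactly as shown in problem or answer.
Target oxide masses per 100.0 lb glaze:
  MgO: 7.374% × 100.0 = 7.374 lb
  Al2O3: 17.63% × 100.0 = 17.63 lb
  Li2O: 3.232% × 100.0 = 3.232 lb
  SiO2: 52.69% × 100.0 = 52.69 lb
  ZnO: 10.74% × 100.0 = 10.74 lb
  SrO: 8.335% × 100.0 = 8.335 lb
A balance pass over the oxides, from the weights as reported, for the quoted basis mass (delivered sums recover each target net of answer rounding effects):
  MgO: 7.485·0.9852 = 7.374 lb (target 7.374 lb)
  Al2O3: 8.970·0.6527 + 6.364·0.2710 + 62.04·0.1620 = 17.63 lb (target 17.63 lb)
  Li2O: 6.364·0.07500 + 62.04·0.04440 = 3.232 lb (target 3.232 lb)
  SiO2: 6.364·0.6391 + 62.04·0.7837 = 52.69 lb (target 52.69 lb)
  ZnO: 10.76·0.9980 = 10.74 lb (target 10.74 lb)
  SrO: 11.89·0.7010 = 8.335 lb (target 8.335 lb)
The glass-mass cross-check: Σ batch − LOI loss = 100.0 lb (targets for the oxides total 100.0 lb; against the stated basis, 100.0 lb — rounding explains the deltas).
Whole-batch sum: Σ batch = 107.5 lb; LOI removed, Σ of batch·LOI: 7.512 lb; as yield: glass ÷ batch → 93.01%.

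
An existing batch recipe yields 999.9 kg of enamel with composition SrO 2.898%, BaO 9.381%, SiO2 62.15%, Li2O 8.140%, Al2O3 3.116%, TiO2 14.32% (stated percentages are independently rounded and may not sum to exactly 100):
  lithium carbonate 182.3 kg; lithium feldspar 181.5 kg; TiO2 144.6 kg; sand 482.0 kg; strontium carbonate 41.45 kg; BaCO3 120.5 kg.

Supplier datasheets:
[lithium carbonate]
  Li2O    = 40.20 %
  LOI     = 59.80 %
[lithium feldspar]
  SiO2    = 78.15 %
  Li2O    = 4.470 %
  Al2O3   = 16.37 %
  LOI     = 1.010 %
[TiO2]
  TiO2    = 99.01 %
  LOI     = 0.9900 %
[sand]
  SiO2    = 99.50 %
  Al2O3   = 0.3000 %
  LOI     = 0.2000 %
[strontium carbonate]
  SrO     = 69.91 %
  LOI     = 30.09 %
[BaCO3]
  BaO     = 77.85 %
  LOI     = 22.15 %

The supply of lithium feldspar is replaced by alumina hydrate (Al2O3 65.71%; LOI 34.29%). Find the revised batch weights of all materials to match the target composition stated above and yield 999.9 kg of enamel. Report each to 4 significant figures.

Values along the way appear, rounded to four significant figures, at each printed step; the working math maintains exact precision in all steps. A single rounding completes every reported number. Derived quantities are rebuilt from the weighed amounts for 999.9 kg of glass in full float precision (six oxide percentages, LOI, totals, the yield, net glass mass), exactly as printed in question or answer.
The oxide mass targets at 999.9 kg enamel:
  SrO: 2.898% × 999.9 = 28.98 kg
  BaO: 9.381% × 999.9 = 93.80 kg
  SiO2: 62.15% × 999.9 = 621.4 kg
  Li2O: 8.140% × 999.9 = 81.39 kg
  Al2O3: 3.116% × 999.9 = 31.16 kg
  TiO2: 14.32% × 999.9 = 143.2 kg
Sums-versus-targets review working from each reported weight, under the basis named above (sum by sum, the targets are met inside rounding margins):
  SrO: 41.45·0.6991 = 28.98 kg (target 28.98 kg)
  BaO: 120.5·0.7785 = 93.81 kg (target 93.80 kg)
  SiO2: 624.6·0.9950 = 621.5 kg (target 621.4 kg)
  Li2O: 202.5·0.4020 = 81.41 kg (target 81.39 kg)
  Al2O3: 44.56·0.6571 + 624.6·0.003000 = 31.15 kg (target 31.16 kg)
  TiO2: 144.6·0.9901 = 143.2 kg (target 143.2 kg)
Consistency of the glass mass: Σ batch − LOI loss = 1000 kg (targets for the oxides total 999.9 kg; stated basis 999.9 kg — gaps are rounding artifacts).
Summing the batch: Σ batch = 1178 kg; loss to ignition Σ batch·LOI = 178.2 kg; yield = glass ÷ total batch = 84.87%.

Revised batch per 999.9 kg enamel:
  lithium carbonate: 202.5 kg
  alumina hydrate: 44.56 kg
  TiO2: 144.6 kg
  sand: 624.6 kg
  strontium carbonate: 41.45 kg
  BaCO3: 120.5 kg
Total batch = 1178 kg; LOI loss = 178.2 kg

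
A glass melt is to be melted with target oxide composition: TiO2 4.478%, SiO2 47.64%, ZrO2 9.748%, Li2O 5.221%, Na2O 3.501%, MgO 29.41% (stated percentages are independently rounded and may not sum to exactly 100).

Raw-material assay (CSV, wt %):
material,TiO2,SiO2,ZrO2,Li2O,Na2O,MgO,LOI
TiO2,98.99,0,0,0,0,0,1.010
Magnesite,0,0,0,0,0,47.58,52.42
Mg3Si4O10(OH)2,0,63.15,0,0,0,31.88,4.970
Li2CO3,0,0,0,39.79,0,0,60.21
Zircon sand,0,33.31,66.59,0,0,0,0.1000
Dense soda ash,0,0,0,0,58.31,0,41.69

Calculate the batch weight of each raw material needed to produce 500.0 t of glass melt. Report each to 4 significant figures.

Batch per 500.0 t glass melt:
  TiO2: 22.62 t
  Magnesite: 82.19 t
  Mg3Si4O10(OH)2: 338.6 t
  Li2CO3: 65.61 t
  Zircon sand: 73.19 t
  Dense soda ash: 30.02 t
Total batch = 612.2 t; LOI loss = 112.2 t; yield = 81.67%

Every computation keeps full float precision at every stage — rounding to four significant digits extends to every intermediate as shown — each reported result takes exactly one rounding; derived quantities, including glass mass, yield, ignition loss, the six compositions, totals, are recomputed from the batch weights for 500.0 t of glass in exact precision, exactly as printed in question or answer.
Target masses of each oxide per 500.0 t glass melt:
  TiO2: 4.478% × 500.0 = 22.39 t
  SiO2: 47.64% × 500.0 = 238.2 t
  ZrO2: 9.748% × 500.0 = 48.74 t
  Li2O: 5.221% × 500.0 = 26.10 t
  Na2O: 3.501% × 500.0 = 17.50 t
  MgO: 29.41% × 500.0 = 147.0 t
Verifying the oxide balance on the weights just shown, versus the basis set out (summed amounts equal target values inside rounding margins):
  TiO2: 22.62·0.9899 = 22.39 t (target 22.39 t)
  SiO2: 338.6·0.6315 + 73.19·0.3331 = 238.2 t (target 238.2 t)
  ZrO2: 73.19·0.6659 = 48.74 t (target 48.74 t)
  Li2O: 65.61·0.3979 = 26.11 t (target 26.10 t)
  Na2O: 30.02·0.5831 = 17.50 t (target 17.50 t)
  MgO: 82.19·0.4758 + 338.6·0.3188 = 147.1 t (target 147.0 t)
Consistency of the glass mass: Σ batch − LOI loss = 500.0 t (the targets, summed, come to 500.0 t; against the stated basis, 500.0 t — any gap is answer rounding).
Summing the batch: Σ batch = 612.2 t; the LOI term Σ batch·LOI equals 112.2 t; the yield ratio, glass ÷ batch: 81.67%.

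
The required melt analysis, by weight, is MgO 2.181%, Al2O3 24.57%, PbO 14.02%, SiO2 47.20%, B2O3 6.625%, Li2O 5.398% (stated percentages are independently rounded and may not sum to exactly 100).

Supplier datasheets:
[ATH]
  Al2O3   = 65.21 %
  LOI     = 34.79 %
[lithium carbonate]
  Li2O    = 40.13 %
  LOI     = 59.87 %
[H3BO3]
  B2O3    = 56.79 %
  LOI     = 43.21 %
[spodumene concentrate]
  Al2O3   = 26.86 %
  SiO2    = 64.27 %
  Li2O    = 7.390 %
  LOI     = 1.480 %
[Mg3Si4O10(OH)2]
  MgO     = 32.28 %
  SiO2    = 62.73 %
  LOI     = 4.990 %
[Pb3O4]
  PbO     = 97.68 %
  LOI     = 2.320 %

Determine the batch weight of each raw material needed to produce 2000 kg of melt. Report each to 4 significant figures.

Rounding to four significant digits extends to every mid-chain value as shown; all internal work maintains exact precision in every operation. A single rounding produces every reported value; all derived quantities (totals, glass mass, six oxide percentages, yield, ignition loss) are re-derived starting from the weights on 2000 kg of glass at exact precision as set out in problem or answer.
Target masses of each oxide per 2000 kg melt:
  MgO: 2.181% × 2000 = 43.62 kg
  Al2O3: 24.57% × 2000 = 491.4 kg
  PbO: 14.02% × 2000 = 280.4 kg
  SiO2: 47.20% × 2000 = 944.0 kg
  B2O3: 6.625% × 2000 = 132.5 kg
  Li2O: 5.398% × 2000 = 108.0 kg
Balance tally, oxide-wise, working from each reported weight, versus the basis set out (sum by sum, the targets are met inside rounding margins):
  MgO: 135.1·0.3228 = 43.61 kg (target 43.62 kg)
  Al2O3: 202.9·0.6521 + 1337·0.2686 = 491.4 kg (target 491.4 kg)
  PbO: 287.1·0.9768 = 280.4 kg (target 280.4 kg)
  SiO2: 1337·0.6427 + 135.1·0.6273 = 944.0 kg (target 944.0 kg)
  B2O3: 233.3·0.5679 = 132.5 kg (target 132.5 kg)
  Li2O: 22.83·0.4013 + 1337·0.07390 = 108.0 kg (target 108.0 kg)
Glass-mass bookkeeping: the batch minus its LOI: 2000 kg (per-oxide target masses sum to 2000 kg; the stated basis being 2000 kg — any gap is answer rounding).
Batch grand total — Σ batch = 2218 kg; LOI removed, Σ of batch·LOI: 218.3 kg; the yield ratio, glass ÷ batch: 90.16%.

Batch per 2000 kg melt:
  ATH: 202.9 kg
  lithium carbonate: 22.83 kg
  H3BO3: 233.3 kg
  spodumene concentrate: 1337 kg
  Mg3Si4O10(OH)2: 135.1 kg
  Pb3O4: 287.1 kg
Total batch = 2218 kg; LOI loss = 218.3 kg; yield = 90.16%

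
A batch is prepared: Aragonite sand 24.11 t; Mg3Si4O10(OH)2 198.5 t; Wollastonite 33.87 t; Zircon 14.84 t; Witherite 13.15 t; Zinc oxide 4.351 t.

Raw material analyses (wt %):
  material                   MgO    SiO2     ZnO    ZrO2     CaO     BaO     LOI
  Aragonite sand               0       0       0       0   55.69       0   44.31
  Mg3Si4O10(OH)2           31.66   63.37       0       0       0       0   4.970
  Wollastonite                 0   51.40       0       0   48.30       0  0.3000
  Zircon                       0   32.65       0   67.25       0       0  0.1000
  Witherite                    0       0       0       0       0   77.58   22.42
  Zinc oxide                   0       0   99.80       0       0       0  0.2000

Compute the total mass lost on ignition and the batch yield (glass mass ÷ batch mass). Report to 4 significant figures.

In-progress results are printed, rounded to 4 significant digits, in the printout. Full float precision is held through every step; exactly one rounding goes into each reported result; all derived quantities (yield, six oxide percentages, the totals, glass mass, LOI) are recomputed in full float precision from the batch weights for 265.2 t of glass as quoted within question or answer.
LOI of each material in turn:
  Aragonite sand: 24.11 × 0.4431 = 10.68 t
  Mg3Si4O10(OH)2: 198.5 × 0.04970 = 9.865 t
  Wollastonite: 33.87 × 0.003000 = 0.1016 t
  Zircon: 14.84 × 0.001000 = 0.01484 t
  Witherite: 13.15 × 0.2242 = 2.948 t
  Zinc oxide: 4.351 × 0.002000 = 0.008702 t
Total LOI = 23.62 t
Glass = batch − LOI = 288.8 − 23.62 = 265.2 t

LOI loss = 23.62 t; glass = 265.2 t; yield = 91.82%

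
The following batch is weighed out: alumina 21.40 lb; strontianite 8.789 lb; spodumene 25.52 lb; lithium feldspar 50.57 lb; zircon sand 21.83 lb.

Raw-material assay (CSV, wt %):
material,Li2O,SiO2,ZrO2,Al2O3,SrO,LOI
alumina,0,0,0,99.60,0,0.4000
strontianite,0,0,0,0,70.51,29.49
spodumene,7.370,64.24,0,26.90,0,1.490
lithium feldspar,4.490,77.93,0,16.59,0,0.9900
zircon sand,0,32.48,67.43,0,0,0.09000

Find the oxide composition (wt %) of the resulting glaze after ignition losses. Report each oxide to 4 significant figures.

Glass mass = 124.5 lb (batch 128.1 − LOI 3.578).
Composition: Li2O 3.334%, SiO2 50.50%, ZrO2 11.82%, Al2O3 29.37%, SrO 4.976%

Every computation runs at full float precision end to end; in-progress results are displayed (rounded to 4 significant figures) in the working. A single rounding yields every reported result; derived quantities, including the totals, glass mass, the five compositions, LOI, the yield, are recomputed from the weighed amounts on 124.5 lb of glass at exact precision, precisely as stated by either problem or answer.
Oxide masses out of the charge:
  Li2O: 25.52·0.07370 + 50.57·0.04490 = 4.151 lb
  SiO2: 25.52·0.6424 + 50.57·0.7793 + 21.83·0.3248 = 62.89 lb
  ZrO2: 21.83·0.6743 = 14.72 lb
  Al2O3: 21.40·0.9960 + 25.52·0.2690 + 50.57·0.1659 = 36.57 lb
  SrO: 8.789·0.7051 = 6.197 lb
LOI: 21.40·0.004000 + 8.789·0.2949 + 25.52·0.01490 + 50.57·0.009900 + 21.83·9.000e-04 = 3.578 lb
Net of LOI, the glass mass = 128.1 − 3.578 = 124.5 lb (equal to the oxide-mass sum)
percent share: oxide ÷ glass, ×100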